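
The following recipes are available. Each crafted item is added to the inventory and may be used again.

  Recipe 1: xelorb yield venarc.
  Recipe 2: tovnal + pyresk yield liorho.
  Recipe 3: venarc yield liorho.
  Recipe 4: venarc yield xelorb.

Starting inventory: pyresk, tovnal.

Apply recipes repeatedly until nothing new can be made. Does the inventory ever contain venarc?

No

venarc would need xelorb (Recipe 1), but xelorb is never obtained.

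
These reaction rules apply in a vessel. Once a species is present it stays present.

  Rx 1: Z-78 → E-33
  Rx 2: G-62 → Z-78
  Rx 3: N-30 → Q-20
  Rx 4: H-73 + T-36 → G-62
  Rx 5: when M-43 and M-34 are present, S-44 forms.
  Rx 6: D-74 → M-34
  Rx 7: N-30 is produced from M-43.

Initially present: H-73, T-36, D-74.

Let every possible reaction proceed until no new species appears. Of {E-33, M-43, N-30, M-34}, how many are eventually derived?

2

H-73 and T-36 present → G-62 forms (Rx 4).
D-74 present → M-34 forms (Rx 6).
G-62 present → Z-78 forms (Rx 2).
Z-78 present → E-33 forms (Rx 1).
E-33: reached.
No rule produces M-43, and it is not given.
N-30 would need M-43 (Rx 7), but M-43 never forms.
M-34: reached.
Reached: E-33 and M-34 — 2 of the 4.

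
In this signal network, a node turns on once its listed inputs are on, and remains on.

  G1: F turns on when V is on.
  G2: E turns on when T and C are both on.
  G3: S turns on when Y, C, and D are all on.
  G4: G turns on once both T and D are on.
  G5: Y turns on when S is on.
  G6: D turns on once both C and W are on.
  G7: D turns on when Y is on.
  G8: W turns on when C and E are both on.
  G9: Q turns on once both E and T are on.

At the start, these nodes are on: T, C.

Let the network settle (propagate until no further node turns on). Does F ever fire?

No

F would need V (G1), but V never turns on.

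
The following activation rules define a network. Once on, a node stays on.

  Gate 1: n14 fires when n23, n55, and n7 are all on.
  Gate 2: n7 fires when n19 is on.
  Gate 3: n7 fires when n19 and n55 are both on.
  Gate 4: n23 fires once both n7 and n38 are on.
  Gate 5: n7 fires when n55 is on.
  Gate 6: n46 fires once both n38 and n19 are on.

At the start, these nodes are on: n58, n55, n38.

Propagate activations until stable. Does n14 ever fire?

Yes

n55 is on, so n7 fires (Gate 5).
Gate 4: n7 and n38 on → n23 on.
n23, n55, and n7 are on, so n14 fires (Gate 1).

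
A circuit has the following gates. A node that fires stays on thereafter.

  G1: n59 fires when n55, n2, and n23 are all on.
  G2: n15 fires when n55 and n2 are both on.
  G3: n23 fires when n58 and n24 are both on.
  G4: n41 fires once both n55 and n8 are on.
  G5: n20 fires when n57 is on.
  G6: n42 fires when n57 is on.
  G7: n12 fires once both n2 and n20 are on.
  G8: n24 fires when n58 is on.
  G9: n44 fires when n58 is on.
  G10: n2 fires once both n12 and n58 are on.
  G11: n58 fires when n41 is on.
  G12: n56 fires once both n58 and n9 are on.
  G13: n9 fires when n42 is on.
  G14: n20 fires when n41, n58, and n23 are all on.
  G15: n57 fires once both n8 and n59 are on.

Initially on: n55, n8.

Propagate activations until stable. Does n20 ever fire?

G4: n55 and n8 on → n41 on.
G11: n41 on → n58 on.
G8: n58 on → n24 on.
G3: n58 and n24 on → n23 on.
n41, n58, and n23 are on, so n20 fires (G14).

Yes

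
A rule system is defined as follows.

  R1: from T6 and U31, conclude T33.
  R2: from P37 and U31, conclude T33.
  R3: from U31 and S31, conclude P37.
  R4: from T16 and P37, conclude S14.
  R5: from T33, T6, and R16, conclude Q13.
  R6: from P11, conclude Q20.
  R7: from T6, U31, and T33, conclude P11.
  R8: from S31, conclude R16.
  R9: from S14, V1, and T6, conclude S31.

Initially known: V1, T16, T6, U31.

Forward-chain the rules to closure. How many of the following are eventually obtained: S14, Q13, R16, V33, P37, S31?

0

S14 would need T16 and P37 (R4), but P37 is never established.
Q13 would need T33, T6, and R16 (R5), but R16 is never established.
R16 would need S31 (R8), but S31 is never established.
No rule produces V33, and it is not given.
P37 would need U31 and S31 (R3), but S31 is never established.
S31 would need S14, V1, and T6 (R9), but S14 is never established.
None of the 6 are reached.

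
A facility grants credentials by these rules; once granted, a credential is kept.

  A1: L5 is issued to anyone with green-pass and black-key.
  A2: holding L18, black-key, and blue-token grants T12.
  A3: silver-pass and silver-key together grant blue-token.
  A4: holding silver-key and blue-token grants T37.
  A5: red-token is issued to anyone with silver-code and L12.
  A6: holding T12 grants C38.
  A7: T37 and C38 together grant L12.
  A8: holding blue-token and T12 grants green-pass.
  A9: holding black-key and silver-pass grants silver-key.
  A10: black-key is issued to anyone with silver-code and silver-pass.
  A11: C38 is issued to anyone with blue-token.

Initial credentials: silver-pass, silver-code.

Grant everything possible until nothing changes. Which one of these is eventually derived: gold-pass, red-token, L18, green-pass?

red-token

Holding silver-code and silver-pass grants black-key (A10).
Holding black-key and silver-pass grants silver-key (A9).
Holding silver-pass and silver-key grants blue-token (A3).
Holding blue-token grants C38 (A11).
Holding silver-key and blue-token grants T37 (A4).
Holding T37 and C38 grants L12 (A7).
Holding silver-code and L12 grants red-token (A5).
No rule produces L18, and it is not given. green-pass would need blue-token and T12 (A8), but T12 is never granted. No rule produces gold-pass, and it is not given.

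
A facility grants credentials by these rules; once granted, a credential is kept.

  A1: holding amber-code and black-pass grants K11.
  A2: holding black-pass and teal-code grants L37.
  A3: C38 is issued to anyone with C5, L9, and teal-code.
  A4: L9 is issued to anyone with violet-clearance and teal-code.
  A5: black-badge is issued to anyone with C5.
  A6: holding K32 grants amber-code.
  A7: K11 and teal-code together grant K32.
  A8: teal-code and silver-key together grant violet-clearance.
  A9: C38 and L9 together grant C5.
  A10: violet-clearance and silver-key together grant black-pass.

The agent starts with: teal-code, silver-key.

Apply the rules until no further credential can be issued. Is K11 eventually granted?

No

K11 would need amber-code and black-pass (A1), but amber-code is never granted.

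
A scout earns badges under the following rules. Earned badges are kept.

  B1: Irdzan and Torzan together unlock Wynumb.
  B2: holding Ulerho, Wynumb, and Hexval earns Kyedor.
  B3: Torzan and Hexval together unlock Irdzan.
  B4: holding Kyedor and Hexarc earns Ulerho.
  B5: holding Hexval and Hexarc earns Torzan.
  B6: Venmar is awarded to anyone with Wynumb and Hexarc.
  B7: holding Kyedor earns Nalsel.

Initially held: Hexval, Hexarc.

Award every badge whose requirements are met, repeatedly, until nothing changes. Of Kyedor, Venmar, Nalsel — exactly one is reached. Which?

Venmar

With Hexval and Hexarc, Torzan is earned (B5).
With Torzan and Hexval, Irdzan is earned (B3).
With Irdzan and Torzan, Wynumb is earned (B1).
With Wynumb and Hexarc, Venmar is earned (B6).
Kyedor would need Ulerho, Wynumb, and Hexval (B2), but Ulerho is never earned. Nalsel would need Kyedor (B7), but Kyedor is never earned.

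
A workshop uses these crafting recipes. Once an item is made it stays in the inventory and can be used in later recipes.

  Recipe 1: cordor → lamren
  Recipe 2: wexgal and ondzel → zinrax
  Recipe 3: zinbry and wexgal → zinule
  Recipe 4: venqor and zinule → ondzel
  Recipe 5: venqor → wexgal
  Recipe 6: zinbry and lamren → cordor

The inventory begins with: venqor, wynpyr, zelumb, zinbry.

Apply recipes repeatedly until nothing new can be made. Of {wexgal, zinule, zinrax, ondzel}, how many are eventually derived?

Using Recipe 5, venqor makes wexgal.
zinbry and wexgal → zinule (Recipe 3).
venqor and zinule → ondzel (Recipe 4).
Using Recipe 2, wexgal and ondzel make zinrax.
wexgal: reached.
zinule: reached.
zinrax: reached.
ondzel: reached.
All 4 are reached.

4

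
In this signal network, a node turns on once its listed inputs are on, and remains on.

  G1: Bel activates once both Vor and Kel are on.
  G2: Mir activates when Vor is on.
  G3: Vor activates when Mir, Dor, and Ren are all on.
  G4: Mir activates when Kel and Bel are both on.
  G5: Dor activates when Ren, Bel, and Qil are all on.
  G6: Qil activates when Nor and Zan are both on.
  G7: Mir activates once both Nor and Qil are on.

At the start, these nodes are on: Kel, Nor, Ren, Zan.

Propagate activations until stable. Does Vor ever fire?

Vor would need Mir, Dor, and Ren (G3), but Dor never turns on.

No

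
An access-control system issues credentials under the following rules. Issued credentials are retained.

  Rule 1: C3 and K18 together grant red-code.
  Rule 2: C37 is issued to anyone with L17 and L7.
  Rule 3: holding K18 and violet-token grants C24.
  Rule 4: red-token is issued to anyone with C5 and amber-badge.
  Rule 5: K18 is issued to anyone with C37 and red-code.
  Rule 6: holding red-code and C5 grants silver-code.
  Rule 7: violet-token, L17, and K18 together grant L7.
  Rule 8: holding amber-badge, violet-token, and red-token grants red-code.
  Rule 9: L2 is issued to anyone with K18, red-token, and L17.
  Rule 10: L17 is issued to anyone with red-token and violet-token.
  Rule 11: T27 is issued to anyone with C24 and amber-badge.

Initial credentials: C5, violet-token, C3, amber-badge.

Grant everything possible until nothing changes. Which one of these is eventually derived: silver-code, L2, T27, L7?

silver-code

Holding C5 and amber-badge grants red-token (Rule 4).
Holding amber-badge, violet-token, and red-token grants red-code (Rule 8).
Holding red-code and C5 grants silver-code (Rule 6).
T27 would need C24 and amber-badge (Rule 11), but C24 is never granted. L7 would need violet-token, L17, and K18 (Rule 7), but K18 is never granted. L2 would need K18, red-token, and L17 (Rule 9), but K18 is never granted.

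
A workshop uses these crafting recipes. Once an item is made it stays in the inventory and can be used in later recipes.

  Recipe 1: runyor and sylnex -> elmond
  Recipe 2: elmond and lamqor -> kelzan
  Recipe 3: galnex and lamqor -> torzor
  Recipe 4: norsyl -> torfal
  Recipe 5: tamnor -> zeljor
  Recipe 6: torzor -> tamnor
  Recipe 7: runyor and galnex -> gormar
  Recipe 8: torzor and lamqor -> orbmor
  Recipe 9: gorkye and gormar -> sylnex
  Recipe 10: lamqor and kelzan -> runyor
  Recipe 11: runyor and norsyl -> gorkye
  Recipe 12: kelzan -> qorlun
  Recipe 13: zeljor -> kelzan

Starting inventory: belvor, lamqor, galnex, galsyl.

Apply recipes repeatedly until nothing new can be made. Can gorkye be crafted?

gorkye would need runyor and norsyl (Recipe 11), but norsyl is never obtained.

No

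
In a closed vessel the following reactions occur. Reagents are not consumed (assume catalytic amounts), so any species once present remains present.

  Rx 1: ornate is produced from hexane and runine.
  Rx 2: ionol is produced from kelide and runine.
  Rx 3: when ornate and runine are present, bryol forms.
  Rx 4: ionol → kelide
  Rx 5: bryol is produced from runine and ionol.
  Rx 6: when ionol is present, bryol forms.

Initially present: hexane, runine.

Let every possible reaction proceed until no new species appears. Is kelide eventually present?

No

kelide would need ionol (Rx 4), but ionol never forms.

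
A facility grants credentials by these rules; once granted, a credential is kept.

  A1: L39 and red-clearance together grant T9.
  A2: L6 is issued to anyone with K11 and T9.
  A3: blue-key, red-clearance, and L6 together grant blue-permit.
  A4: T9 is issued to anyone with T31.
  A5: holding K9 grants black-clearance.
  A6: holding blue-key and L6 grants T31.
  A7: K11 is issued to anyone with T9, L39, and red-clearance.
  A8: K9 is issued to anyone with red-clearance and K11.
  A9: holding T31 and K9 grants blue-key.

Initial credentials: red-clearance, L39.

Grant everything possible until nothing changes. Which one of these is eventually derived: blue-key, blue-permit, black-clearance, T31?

black-clearance

Holding L39 and red-clearance grants T9 (A1).
Holding T9, L39, and red-clearance grants K11 (A7).
Holding red-clearance and K11 grants K9 (A8).
Holding K9 grants black-clearance (A5).
blue-permit would need blue-key, red-clearance, and L6 (A3), but blue-key is never granted. blue-key would need T31 and K9 (A9), but T31 is never granted. T31 would need blue-key and L6 (A6), but blue-key is never granted.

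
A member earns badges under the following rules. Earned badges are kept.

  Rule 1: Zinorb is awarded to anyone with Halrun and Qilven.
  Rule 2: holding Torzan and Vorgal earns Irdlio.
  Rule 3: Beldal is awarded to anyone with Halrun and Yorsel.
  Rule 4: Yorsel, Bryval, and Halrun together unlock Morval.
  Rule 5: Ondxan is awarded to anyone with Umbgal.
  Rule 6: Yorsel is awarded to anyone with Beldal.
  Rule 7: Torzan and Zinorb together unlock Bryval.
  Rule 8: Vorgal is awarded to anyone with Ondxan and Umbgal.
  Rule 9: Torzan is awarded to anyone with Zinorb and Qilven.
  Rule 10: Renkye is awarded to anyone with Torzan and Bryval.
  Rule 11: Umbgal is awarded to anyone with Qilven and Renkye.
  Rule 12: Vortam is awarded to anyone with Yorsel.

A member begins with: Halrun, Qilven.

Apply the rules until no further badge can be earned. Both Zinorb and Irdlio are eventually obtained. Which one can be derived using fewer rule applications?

Zinorb: With Halrun and Qilven, Zinorb is earned (Rule 1). [1 rule application]
Irdlio: With Halrun and Qilven, Zinorb is earned (Rule 1). With Zinorb and Qilven, Torzan is earned (Rule 9). With Torzan and Zinorb, Bryval is earned (Rule 7). With Torzan and Bryval, Renkye is earned (Rule 10). With Qilven and Renkye, Umbgal is earned (Rule 11). With Umbgal, Ondxan is earned (Rule 5). With Ondxan and Umbgal, Vorgal is earned (Rule 8). With Torzan and Vorgal, Irdlio is earned (Rule 2). [8 rule applications]
Zinorb needs fewer.

Zinorb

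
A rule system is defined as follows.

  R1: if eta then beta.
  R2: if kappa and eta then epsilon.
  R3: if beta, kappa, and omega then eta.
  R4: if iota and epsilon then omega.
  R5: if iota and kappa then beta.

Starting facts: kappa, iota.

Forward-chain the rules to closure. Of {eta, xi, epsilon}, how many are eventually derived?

0

eta would need beta, kappa, and omega (R3), but omega is never established.
No rule produces xi, and it is not given.
epsilon would need kappa and eta (R2), but eta is never established.
None of the 3 are reached.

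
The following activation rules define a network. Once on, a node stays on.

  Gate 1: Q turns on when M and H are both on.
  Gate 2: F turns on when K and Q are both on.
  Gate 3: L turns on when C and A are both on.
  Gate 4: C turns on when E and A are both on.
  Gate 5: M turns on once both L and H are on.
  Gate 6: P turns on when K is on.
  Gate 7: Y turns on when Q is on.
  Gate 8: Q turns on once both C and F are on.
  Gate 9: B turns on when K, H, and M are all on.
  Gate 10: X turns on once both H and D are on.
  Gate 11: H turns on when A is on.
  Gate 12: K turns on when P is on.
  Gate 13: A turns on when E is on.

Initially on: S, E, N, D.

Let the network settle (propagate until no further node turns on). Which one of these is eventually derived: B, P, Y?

Y

E is on, so A turns on (Gate 13).
Gate 4: E and A on → C on.
A is on, so H turns on (Gate 11).
C and A are on, so L turns on (Gate 3).
L and H are on, so M turns on (Gate 5).
M and H are on, so Q turns on (Gate 1).
Gate 7: Q on → Y on.
B would need K, H, and M (Gate 9), but K never turns on. P would need K (Gate 6), but K never turns on.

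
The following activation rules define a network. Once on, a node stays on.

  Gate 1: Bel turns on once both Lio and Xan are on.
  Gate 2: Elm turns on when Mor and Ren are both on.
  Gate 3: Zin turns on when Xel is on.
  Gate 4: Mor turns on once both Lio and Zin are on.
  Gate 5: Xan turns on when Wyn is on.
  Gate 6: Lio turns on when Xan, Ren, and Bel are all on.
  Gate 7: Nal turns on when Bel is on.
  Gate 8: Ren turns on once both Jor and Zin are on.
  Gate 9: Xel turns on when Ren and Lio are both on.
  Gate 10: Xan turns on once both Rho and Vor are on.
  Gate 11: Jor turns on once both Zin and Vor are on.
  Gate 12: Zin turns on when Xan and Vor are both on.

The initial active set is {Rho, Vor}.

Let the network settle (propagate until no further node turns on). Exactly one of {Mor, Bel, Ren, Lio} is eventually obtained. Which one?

Ren

Rho and Vor are on, so Xan turns on (Gate 10).
Xan and Vor are on, so Zin turns on (Gate 12).
Gate 11: Zin and Vor on → Jor on.
Jor and Zin are on, so Ren turns on (Gate 8).
Bel would need Lio and Xan (Gate 1), but Lio never turns on. Lio would need Xan, Ren, and Bel (Gate 6), but Bel never turns on. Mor would need Lio and Zin (Gate 4), but Lio never turns on.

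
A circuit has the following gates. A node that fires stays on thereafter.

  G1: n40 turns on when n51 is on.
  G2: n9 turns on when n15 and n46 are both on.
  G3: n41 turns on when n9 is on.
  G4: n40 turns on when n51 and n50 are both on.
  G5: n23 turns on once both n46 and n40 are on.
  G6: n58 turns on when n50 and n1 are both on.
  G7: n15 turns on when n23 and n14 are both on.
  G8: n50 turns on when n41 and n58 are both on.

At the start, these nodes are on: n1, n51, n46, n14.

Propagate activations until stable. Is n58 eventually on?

No

n58 would need n50 and n1 (G6), but n50 never turns on.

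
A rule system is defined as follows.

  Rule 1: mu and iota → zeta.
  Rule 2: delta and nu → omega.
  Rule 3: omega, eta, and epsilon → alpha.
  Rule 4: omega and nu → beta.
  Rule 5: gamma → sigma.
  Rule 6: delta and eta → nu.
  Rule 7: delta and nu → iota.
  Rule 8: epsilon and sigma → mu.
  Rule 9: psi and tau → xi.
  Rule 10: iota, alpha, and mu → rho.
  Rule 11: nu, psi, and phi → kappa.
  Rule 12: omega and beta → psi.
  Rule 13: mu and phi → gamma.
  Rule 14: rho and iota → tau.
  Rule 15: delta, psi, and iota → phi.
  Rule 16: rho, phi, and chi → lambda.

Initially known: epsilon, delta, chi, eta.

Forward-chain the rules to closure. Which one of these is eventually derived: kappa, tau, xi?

From delta and eta, Rule 6 gives nu.
delta and nu hold, so iota follows (Rule 7).
delta and nu hold, so omega follows (Rule 2).
From omega and nu, Rule 4 gives beta.
From omega and beta, Rule 12 gives psi.
delta, psi, and iota hold, so phi follows (Rule 15).
From nu, psi, and phi, Rule 11 gives kappa.
tau would need rho and iota (Rule 14), but rho is never established. xi would need psi and tau (Rule 9), but tau is never established.

kappa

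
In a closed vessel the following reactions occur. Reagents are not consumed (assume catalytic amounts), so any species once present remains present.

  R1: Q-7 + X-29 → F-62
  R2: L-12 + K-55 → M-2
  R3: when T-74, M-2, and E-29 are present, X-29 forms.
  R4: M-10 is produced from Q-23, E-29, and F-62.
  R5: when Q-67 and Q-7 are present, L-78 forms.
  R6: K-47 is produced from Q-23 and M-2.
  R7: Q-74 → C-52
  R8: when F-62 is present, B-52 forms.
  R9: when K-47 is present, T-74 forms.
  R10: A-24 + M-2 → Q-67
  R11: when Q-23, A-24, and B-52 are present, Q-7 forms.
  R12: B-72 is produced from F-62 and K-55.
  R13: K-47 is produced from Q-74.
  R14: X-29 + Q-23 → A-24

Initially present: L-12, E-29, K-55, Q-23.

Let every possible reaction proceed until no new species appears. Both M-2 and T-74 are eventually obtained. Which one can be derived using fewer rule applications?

M-2: L-12 and K-55 present → M-2 forms (R2). [1 rule application]
T-74: L-12 and K-55 present → M-2 forms (R2). Q-23 and M-2 present → K-47 forms (R6). K-47 present → T-74 forms (R9). [3 rule applications]
M-2 needs fewer.

M-2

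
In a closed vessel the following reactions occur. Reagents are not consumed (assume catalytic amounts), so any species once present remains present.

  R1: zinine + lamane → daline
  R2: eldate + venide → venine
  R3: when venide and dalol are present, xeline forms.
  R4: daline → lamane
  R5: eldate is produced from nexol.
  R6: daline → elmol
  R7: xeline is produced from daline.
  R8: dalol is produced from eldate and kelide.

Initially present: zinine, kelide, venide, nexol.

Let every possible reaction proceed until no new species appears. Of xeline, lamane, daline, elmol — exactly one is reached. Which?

xeline

nexol present → eldate forms (R5).
eldate and kelide present → dalol forms (R8).
venide and dalol present → xeline forms (R3).
lamane would need daline (R4), but daline never forms. daline would need zinine and lamane (R1), but lamane never forms. elmol would need daline (R6), but daline never forms.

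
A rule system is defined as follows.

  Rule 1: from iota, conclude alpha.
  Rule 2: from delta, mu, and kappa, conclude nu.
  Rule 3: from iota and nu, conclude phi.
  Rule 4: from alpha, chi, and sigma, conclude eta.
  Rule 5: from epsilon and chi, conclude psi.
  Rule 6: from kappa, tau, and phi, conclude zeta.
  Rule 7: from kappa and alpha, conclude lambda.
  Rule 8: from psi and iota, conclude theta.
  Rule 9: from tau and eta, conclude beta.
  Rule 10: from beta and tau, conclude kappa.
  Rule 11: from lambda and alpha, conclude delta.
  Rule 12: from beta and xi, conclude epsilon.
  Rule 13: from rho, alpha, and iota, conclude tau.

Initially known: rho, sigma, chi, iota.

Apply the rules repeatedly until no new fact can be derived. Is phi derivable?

No

phi would need iota and nu (Rule 3), but nu is never established.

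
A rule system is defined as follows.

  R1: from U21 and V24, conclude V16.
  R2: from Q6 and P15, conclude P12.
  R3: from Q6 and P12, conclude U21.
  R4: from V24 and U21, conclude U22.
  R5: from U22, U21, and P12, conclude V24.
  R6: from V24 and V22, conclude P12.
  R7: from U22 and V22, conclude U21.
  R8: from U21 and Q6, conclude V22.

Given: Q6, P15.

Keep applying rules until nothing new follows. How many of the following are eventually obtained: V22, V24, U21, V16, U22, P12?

3

Q6 and P15 hold, so P12 follows (R2).
From Q6 and P12, R3 gives U21.
U21 and Q6 hold, so V22 follows (R8).
V22: reached.
V24 would need U22, U21, and P12 (R5), but U22 is never established.
U21: reached.
V16 would need U21 and V24 (R1), but V24 is never established.
U22 would need V24 and U21 (R4), but V24 is never established.
P12: reached.
Reached: V22, U21, and P12 — 3 of the 6.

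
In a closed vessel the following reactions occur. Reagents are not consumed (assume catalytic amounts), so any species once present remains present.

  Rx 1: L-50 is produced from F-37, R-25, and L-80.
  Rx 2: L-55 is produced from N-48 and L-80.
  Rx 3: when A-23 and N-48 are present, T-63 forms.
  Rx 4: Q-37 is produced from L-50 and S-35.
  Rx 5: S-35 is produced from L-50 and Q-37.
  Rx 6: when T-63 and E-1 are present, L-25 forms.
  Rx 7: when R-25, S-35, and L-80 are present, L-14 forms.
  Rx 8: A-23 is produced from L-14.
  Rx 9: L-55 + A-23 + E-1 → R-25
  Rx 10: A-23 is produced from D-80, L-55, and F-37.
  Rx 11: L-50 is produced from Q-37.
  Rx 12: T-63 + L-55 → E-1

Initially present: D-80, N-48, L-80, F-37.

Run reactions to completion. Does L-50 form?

Yes

N-48 and L-80 present → L-55 forms (Rx 2).
D-80, L-55, and F-37 present → A-23 forms (Rx 10).
A-23 and N-48 present → T-63 forms (Rx 3).
T-63 and L-55 present → E-1 forms (Rx 12).
L-55, A-23, and E-1 present → R-25 forms (Rx 9).
F-37, R-25, and L-80 present → L-50 forms (Rx 1).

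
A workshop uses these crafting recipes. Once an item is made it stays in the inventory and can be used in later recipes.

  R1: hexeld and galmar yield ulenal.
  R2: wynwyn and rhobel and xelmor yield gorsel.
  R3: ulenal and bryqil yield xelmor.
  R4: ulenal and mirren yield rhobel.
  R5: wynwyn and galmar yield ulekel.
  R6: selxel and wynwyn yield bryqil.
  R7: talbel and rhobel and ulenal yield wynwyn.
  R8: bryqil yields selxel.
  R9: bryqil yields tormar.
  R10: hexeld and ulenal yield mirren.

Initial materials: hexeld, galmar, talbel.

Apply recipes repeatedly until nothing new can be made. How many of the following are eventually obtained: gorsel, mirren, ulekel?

Using R1, hexeld and galmar make ulenal.
hexeld and ulenal → mirren (R10).
Using R4, ulenal and mirren make rhobel.
talbel and rhobel and ulenal → wynwyn (R7).
wynwyn and galmar → ulekel (R5).
gorsel would need wynwyn, rhobel, and xelmor (R2), but xelmor is never obtained.
mirren: reached.
ulekel: reached.
Reached: mirren and ulekel — 2 of the 3.

2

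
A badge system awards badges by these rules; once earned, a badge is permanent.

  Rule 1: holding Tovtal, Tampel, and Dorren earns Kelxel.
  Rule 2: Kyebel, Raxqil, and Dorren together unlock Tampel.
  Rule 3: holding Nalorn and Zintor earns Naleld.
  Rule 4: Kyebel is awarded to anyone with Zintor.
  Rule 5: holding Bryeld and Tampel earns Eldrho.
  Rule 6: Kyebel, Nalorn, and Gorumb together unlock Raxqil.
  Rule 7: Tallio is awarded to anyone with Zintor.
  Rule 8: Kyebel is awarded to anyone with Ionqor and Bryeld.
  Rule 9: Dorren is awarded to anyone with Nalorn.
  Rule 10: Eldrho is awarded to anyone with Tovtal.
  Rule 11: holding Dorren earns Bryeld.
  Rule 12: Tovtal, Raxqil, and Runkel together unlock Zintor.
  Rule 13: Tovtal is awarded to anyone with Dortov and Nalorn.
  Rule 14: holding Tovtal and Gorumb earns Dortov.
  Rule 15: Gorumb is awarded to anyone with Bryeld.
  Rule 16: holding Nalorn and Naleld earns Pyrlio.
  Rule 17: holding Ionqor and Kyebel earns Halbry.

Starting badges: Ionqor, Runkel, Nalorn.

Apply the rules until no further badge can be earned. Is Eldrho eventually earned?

Yes

With Nalorn, Dorren is earned (Rule 9).
With Dorren, Bryeld is earned (Rule 11).
With Bryeld, Gorumb is earned (Rule 15).
With Ionqor and Bryeld, Kyebel is earned (Rule 8).
With Kyebel, Nalorn, and Gorumb, Raxqil is earned (Rule 6).
With Kyebel, Raxqil, and Dorren, Tampel is earned (Rule 2).
With Bryeld and Tampel, Eldrho is earned (Rule 5).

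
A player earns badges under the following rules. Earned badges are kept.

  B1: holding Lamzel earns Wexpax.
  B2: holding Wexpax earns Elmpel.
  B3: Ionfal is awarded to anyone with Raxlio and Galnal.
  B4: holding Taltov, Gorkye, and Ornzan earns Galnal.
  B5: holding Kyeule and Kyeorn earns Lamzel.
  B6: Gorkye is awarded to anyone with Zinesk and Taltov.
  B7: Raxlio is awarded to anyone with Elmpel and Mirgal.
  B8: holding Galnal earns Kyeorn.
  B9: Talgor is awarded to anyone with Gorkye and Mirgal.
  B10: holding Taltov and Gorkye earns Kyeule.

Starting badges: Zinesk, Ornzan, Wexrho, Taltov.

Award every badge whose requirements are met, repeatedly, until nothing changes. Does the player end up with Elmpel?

Yes

With Zinesk and Taltov, Gorkye is earned (B6).
With Taltov, Gorkye, and Ornzan, Galnal is earned (B4).
With Taltov and Gorkye, Kyeule is earned (B10).
With Galnal, Kyeorn is earned (B8).
With Kyeule and Kyeorn, Lamzel is earned (B5).
With Lamzel, Wexpax is earned (B1).
With Wexpax, Elmpel is earned (B2).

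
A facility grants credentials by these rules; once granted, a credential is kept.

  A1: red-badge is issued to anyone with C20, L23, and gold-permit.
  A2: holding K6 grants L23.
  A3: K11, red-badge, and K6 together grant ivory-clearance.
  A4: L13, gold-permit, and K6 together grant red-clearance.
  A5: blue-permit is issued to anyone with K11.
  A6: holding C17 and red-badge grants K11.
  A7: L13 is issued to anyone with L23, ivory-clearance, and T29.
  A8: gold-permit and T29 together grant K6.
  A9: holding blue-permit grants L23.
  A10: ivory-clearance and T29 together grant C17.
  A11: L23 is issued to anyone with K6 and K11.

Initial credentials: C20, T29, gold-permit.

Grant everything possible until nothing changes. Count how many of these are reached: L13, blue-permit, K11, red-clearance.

0

L13 would need L23, ivory-clearance, and T29 (A7), but ivory-clearance is never granted.
blue-permit would need K11 (A5), but K11 is never granted.
K11 would need C17 and red-badge (A6), but C17 is never granted.
red-clearance would need L13, gold-permit, and K6 (A4), but L13 is never granted.
None of the 4 are reached.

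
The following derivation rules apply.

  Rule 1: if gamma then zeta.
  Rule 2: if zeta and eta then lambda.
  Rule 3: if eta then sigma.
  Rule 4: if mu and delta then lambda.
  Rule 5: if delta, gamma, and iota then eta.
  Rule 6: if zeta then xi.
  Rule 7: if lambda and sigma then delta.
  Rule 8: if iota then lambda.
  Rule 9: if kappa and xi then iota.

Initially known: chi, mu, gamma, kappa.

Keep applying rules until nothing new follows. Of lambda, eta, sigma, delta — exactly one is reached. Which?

gamma holds, so zeta follows (Rule 1).
From zeta, Rule 6 gives xi.
From kappa and xi, Rule 9 gives iota.
iota holds, so lambda follows (Rule 8).
delta would need lambda and sigma (Rule 7), but sigma is never established. eta would need delta, gamma, and iota (Rule 5), but delta is never established. sigma would need eta (Rule 3), but eta is never established.

lambda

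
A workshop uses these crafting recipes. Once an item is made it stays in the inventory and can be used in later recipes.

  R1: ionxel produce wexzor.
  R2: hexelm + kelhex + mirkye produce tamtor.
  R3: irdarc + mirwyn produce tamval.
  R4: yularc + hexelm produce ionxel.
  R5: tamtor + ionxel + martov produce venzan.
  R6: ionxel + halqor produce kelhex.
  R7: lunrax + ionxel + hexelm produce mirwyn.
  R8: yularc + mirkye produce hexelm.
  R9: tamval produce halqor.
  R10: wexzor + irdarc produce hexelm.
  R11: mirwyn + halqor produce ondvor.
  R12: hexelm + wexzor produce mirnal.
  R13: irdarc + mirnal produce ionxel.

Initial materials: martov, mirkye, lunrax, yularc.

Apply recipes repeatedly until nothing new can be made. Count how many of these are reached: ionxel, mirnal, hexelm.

3

yularc + mirkye → hexelm (R8).
yularc + hexelm → ionxel (R4).
ionxel → wexzor (R1).
hexelm + wexzor → mirnal (R12).
ionxel: reached.
mirnal: reached.
hexelm: reached.
All 3 are reached.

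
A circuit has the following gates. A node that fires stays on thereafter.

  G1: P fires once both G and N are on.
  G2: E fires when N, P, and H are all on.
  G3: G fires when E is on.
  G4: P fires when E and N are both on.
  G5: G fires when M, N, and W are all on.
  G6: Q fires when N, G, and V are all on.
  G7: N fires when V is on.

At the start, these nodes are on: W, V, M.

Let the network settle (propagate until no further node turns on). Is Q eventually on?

G7: V on → N on.
M, N, and W are on, so G fires (G5).
N, G, and V are on, so Q fires (G6).

Yes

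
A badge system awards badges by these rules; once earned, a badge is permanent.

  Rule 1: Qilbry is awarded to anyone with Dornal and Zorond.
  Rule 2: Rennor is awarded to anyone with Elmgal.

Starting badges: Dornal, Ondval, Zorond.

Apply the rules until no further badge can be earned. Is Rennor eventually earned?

Rennor would need Elmgal (Rule 2), but Elmgal is never earned.

No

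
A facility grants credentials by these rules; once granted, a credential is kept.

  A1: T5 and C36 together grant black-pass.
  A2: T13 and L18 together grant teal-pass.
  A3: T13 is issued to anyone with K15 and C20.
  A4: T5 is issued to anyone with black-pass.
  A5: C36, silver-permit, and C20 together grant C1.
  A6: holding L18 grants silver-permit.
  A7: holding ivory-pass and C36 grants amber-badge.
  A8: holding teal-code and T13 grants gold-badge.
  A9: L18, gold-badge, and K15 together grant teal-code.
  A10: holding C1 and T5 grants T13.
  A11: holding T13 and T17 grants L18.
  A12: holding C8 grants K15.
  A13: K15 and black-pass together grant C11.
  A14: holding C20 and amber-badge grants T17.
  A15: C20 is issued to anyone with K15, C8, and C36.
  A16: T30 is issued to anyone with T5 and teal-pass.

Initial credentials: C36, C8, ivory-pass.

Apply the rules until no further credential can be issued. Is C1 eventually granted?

Holding ivory-pass and C36 grants amber-badge (A7).
Holding C8 grants K15 (A12).
Holding K15, C8, and C36 grants C20 (A15).
Holding C20 and amber-badge grants T17 (A14).
Holding K15 and C20 grants T13 (A3).
Holding T13 and T17 grants L18 (A11).
Holding L18 grants silver-permit (A6).
Holding C36, silver-permit, and C20 grants C1 (A5).

Yes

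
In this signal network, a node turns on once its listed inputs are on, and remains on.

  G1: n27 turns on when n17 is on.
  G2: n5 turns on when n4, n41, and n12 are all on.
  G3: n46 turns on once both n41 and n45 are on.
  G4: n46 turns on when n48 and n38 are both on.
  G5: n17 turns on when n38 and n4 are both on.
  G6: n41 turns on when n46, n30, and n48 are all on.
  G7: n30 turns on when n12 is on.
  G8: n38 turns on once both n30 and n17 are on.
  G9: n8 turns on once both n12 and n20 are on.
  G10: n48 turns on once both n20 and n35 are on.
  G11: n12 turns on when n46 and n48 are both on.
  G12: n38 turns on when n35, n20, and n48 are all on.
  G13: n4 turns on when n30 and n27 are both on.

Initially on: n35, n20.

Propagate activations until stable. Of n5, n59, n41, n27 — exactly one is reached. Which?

n41

n20 and n35 are on, so n48 turns on (G10).
G12: n35, n20, and n48 on → n38 on.
n48 and n38 are on, so n46 turns on (G4).
G11: n46 and n48 on → n12 on.
n12 is on, so n30 turns on (G7).
G6: n46, n30, and n48 on → n41 on.
n5 would need n4, n41, and n12 (G2), but n4 never turns on. No rule produces n59, and it is not given. n27 would need n17 (G1), but n17 never turns on.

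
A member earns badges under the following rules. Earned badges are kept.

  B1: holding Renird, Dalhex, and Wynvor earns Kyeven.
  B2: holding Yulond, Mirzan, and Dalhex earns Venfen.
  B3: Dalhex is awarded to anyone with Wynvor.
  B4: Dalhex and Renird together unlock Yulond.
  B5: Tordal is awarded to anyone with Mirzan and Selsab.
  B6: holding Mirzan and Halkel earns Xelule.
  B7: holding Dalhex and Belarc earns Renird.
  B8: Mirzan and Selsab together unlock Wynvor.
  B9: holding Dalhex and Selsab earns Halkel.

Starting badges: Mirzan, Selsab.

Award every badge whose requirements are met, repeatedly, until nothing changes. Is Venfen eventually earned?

Venfen would need Yulond, Mirzan, and Dalhex (B2), but Yulond is never earned.

No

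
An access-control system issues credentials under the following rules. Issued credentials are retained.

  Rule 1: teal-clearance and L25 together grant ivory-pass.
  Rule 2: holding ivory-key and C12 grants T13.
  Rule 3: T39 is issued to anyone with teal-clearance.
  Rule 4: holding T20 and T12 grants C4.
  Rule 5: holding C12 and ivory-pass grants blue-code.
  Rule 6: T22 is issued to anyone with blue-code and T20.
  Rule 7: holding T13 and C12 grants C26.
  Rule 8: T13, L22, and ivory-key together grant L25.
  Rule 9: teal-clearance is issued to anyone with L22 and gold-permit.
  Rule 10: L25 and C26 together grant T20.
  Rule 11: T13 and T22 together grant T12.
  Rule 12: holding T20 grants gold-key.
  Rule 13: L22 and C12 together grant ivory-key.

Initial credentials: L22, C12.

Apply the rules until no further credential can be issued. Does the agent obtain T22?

No

T22 would need blue-code and T20 (Rule 6), but blue-code is never granted.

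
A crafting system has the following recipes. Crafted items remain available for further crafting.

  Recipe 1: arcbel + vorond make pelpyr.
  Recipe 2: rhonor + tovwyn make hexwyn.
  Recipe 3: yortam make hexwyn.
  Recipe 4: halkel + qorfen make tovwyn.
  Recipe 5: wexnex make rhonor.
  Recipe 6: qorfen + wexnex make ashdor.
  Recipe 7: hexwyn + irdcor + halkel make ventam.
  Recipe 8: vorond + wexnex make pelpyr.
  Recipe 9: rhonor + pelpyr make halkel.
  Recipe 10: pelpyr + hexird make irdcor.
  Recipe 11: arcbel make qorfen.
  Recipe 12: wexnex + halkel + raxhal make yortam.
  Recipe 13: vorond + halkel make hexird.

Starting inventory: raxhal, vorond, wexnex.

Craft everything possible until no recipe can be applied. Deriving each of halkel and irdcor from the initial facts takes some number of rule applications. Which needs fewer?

halkel

halkel: vorond + wexnex → pelpyr (Recipe 8). Using Recipe 5, wexnex makes rhonor. rhonor + pelpyr → halkel (Recipe 9). [3 rule applications]
irdcor: Using Recipe 8, vorond and wexnex make pelpyr. Using Recipe 5, wexnex makes rhonor. rhonor + pelpyr → halkel (Recipe 9). vorond + halkel → hexird (Recipe 13). pelpyr + hexird → irdcor (Recipe 10). [5 rule applications]
halkel needs fewer.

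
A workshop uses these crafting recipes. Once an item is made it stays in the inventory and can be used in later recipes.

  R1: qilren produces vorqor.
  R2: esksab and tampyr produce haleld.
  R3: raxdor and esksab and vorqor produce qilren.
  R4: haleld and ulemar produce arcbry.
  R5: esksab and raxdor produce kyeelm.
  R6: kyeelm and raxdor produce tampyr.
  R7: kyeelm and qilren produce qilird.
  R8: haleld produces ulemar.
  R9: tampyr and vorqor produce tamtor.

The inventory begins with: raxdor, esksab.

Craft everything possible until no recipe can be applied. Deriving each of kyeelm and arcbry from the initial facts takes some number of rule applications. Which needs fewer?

kyeelm

kyeelm: Using R5, esksab and raxdor make kyeelm. [1 rule application]
arcbry: Using R5, esksab and raxdor make kyeelm. Using R6, kyeelm and raxdor make tampyr. esksab and tampyr → haleld (R2). haleld → ulemar (R8). Using R4, haleld and ulemar make arcbry. [5 rule applications]
kyeelm needs fewer.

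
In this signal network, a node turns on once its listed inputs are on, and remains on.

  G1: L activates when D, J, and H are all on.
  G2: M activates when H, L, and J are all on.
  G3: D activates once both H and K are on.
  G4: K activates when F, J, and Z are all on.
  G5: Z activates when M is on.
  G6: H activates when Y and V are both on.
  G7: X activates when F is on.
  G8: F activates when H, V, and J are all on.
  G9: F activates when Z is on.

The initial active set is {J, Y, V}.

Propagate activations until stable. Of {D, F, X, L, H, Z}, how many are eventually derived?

3

Y and V are on, so H activates (G6).
G8: H, V, and J on → F on.
F is on, so X activates (G7).
D would need H and K (G3), but K never turns on.
F: reached.
X: reached.
L would need D, J, and H (G1), but D never turns on.
H: reached.
Z would need M (G5), but M never turns on.
Reached: F, X, and H — 3 of the 6.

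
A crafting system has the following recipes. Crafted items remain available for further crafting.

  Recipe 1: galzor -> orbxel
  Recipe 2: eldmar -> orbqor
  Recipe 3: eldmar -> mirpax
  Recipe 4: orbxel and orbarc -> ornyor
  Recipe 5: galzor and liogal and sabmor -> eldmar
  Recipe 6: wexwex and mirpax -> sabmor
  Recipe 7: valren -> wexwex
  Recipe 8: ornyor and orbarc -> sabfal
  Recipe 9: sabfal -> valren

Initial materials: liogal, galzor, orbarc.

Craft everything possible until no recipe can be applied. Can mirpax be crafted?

mirpax would need eldmar (Recipe 3), but eldmar is never obtained.

No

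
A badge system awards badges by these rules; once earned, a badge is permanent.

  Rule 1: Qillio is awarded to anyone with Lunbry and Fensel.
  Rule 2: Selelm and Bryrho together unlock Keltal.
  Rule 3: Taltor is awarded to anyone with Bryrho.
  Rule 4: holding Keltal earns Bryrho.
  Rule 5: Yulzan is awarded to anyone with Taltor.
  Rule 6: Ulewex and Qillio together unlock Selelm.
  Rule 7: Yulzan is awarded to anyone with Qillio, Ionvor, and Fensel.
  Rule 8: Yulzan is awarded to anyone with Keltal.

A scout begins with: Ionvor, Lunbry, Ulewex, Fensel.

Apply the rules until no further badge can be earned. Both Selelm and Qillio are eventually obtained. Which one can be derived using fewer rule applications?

Qillio

Qillio: With Lunbry and Fensel, Qillio is earned (Rule 1). [1 rule application]
Selelm: With Lunbry and Fensel, Qillio is earned (Rule 1). With Ulewex and Qillio, Selelm is earned (Rule 6). [2 rule applications]
Qillio needs fewer.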